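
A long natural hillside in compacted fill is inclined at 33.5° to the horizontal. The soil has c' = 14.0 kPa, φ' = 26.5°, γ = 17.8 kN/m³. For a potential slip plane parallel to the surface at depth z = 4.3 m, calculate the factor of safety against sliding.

FS = 1.15

For an infinite slope with a slip plane parallel to the surface (no pore pressure): FS = [c' + γz cos²β tanφ'] / [γz sinβ cosβ].
γz = 17.8·4.3 = 76.54 kN/m²
Numerator = 14.0 + 76.54·cos²33.5°·tan26.5° = 14.0 + 76.54·0.6954·0.4986 = 40.536 kPa
Denominator = 76.54·sin33.5°·cos33.5° = 76.54·0.5519·0.8339 = 35.228 kPa
FS = 40.536 / 35.228 = 1.151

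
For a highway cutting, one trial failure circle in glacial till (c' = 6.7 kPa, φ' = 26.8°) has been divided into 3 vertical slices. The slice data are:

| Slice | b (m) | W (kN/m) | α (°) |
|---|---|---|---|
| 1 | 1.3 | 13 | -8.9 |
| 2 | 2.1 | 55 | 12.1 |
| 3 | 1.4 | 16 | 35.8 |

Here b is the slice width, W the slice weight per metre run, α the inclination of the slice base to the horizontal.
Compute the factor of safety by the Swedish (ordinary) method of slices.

Ordinary method of slices: FS = Σ[c'·Δl_i + (W_i cosα_i)·tanφ'] / Σ W_i sinα_i, with Δl_i = b_i / cosα_i.
Slice 1: Δl = 1.3/cos(-8.9°) = 1.316 m; N'_1 = 13·cos(-8.9°) = 12.8; c'Δl = 8.82; W sinα = -2.0
Slice 2: Δl = 2.1/cos12.1° = 2.148 m; N'_2 = 55·cos12.1° = 53.8; c'Δl = 14.39; W sinα = 11.5
Slice 3: Δl = 1.4/cos35.8° = 1.726 m; N'_3 = 16·cos35.8° = 13.0; c'Δl = 11.57; W sinα = 9.4
Σc'Δl = 34.8 kN/m; ΣN' = 79.6 kN/m; ΣW sinα = 18.9 kN/m
Resisting = 34.8 + 79.6·tan26.8° = 34.8 + 40.2 = 75.0 kN/m
FS = 75.0 / 18.9 = 3.972

FS = 3.97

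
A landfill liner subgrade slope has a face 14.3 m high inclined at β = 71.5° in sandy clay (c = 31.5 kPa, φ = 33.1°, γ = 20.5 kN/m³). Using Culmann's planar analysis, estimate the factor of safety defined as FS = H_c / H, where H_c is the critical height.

H_c = (4c/γ) · sinβ cosφ / [1 − cos(β − φ)]
    = (4·31.5/20.5) · sin71.5°·cos33.1° / [1 − cos38.4°]
    = 6.146 · 0.7944 / 0.2163 = 22.57 m
FS = H_c / H = 22.57 / 14.3 = 1.579

FS = 1.58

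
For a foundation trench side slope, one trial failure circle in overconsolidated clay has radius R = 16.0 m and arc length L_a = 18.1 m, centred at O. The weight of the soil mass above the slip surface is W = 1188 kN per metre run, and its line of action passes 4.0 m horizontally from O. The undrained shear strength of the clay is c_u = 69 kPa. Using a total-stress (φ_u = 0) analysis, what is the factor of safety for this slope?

Taking moments about the centre O, the resisting moment is provided by the undrained shear strength acting along the arc:
M_R = c_u·L_a·R = 69·18.10·16.0 = 19982.4 kN·m/m
M_D = W·d = 1188·4.0 = 4752.0 kN·m/m
FS = M_R / M_D = 19982.4 / 4752.0 = 4.205

FS = 4.21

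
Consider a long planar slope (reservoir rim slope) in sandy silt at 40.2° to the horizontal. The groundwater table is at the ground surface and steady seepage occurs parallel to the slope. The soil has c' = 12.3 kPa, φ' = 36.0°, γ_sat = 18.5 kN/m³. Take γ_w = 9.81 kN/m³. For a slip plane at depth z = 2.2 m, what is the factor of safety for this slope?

FS = 1.02

With seepage parallel to the slope and the water table at the surface, the effective normal stress on the slip plane uses the buoyant unit weight γ' = γ_sat − γ_w while the driving shear stress uses γ_sat:
FS = [c' + γ' z cos²β tanφ'] / [γ_sat z sinβ cosβ]
γ' = 18.5 − 9.81 = 8.69 kN/m³
Numerator = 12.3 + 8.69·2.2·cos²40.2°·tan36.0° = 12.3 + 8.69·2.2·0.5834·0.7265 = 20.403 kPa
Denominator = 18.5·2.2·sin40.2°·cos40.2° = 18.5·2.2·0.6455·0.7638 = 20.065 kPa
FS = 20.403 / 20.065 = 1.017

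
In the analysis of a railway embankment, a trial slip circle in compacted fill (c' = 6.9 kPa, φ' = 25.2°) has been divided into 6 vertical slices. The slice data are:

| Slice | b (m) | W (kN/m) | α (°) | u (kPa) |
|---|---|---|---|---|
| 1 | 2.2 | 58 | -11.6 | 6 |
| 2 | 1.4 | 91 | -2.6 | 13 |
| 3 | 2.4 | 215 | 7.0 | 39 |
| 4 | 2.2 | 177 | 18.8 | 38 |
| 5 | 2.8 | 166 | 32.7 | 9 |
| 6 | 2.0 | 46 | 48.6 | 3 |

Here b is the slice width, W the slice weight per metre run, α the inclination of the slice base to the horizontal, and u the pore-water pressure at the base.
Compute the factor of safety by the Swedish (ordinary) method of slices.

Ordinary method of slices: FS = Σ[c'·Δl_i + (W_i cosα_i − u_i·Δl_i)·tanφ'] / Σ W_i sinα_i, with Δl_i = b_i / cosα_i.
Slice 1: Δl = 2.2/cos(-11.6°) = 2.246 m; N'_1 = 58·cos(-11.6°) − 6·2.246 = 43.3; c'Δl = 15.50; W sinα = -11.7
Slice 2: Δl = 1.4/cos(-2.6°) = 1.401 m; N'_2 = 91·cos(-2.6°) − 13·1.401 = 72.7; c'Δl = 9.67; W sinα = -4.1
Slice 3: Δl = 2.4/cos7.0° = 2.418 m; N'_3 = 215·cos7.0° − 39·2.418 = 119.1; c'Δl = 16.68; W sinα = 26.2
Slice 4: Δl = 2.2/cos18.8° = 2.324 m; N'_4 = 177·cos18.8° − 38·2.324 = 79.2; c'Δl = 16.04; W sinα = 57.0
Slice 5: Δl = 2.8/cos32.7° = 3.327 m; N'_5 = 166·cos32.7° − 9·3.327 = 109.7; c'Δl = 22.96; W sinα = 89.7
Slice 6: Δl = 2.0/cos48.6° = 3.024 m; N'_6 = 46·cos48.6° − 3·3.024 = 21.3; c'Δl = 20.87; W sinα = 34.5
Σc'Δl = 101.7 kN/m; ΣN' = 445.5 kN/m; ΣW sinα = 191.6 kN/m
Resisting = 101.7 + 445.5·tan25.2° = 101.7 + 209.6 = 311.3 kN/m
FS = 311.3 / 191.6 = 1.625

FS = 1.62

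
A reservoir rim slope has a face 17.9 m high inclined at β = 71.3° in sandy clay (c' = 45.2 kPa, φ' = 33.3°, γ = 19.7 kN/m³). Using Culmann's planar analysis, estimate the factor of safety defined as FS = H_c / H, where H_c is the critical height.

H_c = (4c'/γ) · sinβ cosφ' / [1 − cos(β − φ')]
    = (4·45.2/19.7) · sin71.3°·cos33.3° / [1 − cos38.0°]
    = 9.178 · 0.7917 / 0.2120 = 34.27 m
FS = H_c / H = 34.27 / 17.9 = 1.915

FS = 1.91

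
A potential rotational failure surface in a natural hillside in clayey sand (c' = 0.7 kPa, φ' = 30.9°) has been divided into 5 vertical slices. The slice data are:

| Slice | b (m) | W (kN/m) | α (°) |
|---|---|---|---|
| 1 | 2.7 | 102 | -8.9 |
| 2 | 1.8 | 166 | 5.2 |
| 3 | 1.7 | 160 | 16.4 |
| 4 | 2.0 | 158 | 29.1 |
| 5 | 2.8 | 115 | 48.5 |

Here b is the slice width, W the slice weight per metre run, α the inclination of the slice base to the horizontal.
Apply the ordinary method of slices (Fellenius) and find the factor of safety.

FS = 1.87

Ordinary method of slices: FS = Σ[c'·Δl_i + (W_i cosα_i)·tanφ'] / Σ W_i sinα_i, with Δl_i = b_i / cosα_i.
Slice 1: Δl = 2.7/cos(-8.9°) = 2.733 m; N'_1 = 102·cos(-8.9°) = 100.8; c'Δl = 1.91; W sinα = -15.8
Slice 2: Δl = 1.8/cos5.2° = 1.807 m; N'_2 = 166·cos5.2° = 165.3; c'Δl = 1.27; W sinα = 15.0
Slice 3: Δl = 1.7/cos16.4° = 1.772 m; N'_3 = 160·cos16.4° = 153.5; c'Δl = 1.24; W sinα = 45.2
Slice 4: Δl = 2.0/cos29.1° = 2.289 m; N'_4 = 158·cos29.1° = 138.1; c'Δl = 1.60; W sinα = 76.8
Slice 5: Δl = 2.8/cos48.5° = 4.226 m; N'_5 = 115·cos48.5° = 76.2; c'Δl = 2.96; W sinα = 86.1
Σc'Δl = 9.0 kN/m; ΣN' = 633.8 kN/m; ΣW sinα = 207.4 kN/m
Resisting = 9.0 + 633.8·tan30.9° = 9.0 + 379.3 = 388.3 kN/m
FS = 388.3 / 207.4 = 1.872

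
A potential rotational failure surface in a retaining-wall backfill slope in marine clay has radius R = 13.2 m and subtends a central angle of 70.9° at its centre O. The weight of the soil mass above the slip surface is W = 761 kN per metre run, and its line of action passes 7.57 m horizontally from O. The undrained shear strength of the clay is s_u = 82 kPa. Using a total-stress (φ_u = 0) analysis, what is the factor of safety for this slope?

FS = 3.07

Taking moments about the centre O, the resisting moment is provided by the undrained shear strength acting along the arc:
Arc length L_a = R·θ = 13.2·(70.9°·π/180) = 13.2·1.2374 = 16.33 m
M_R = s_u·L_a·R = 82·16.33·13.2 = 17680.1 kN·m/m
M_D = W·d = 761·7.57 = 5760.8 kN·m/m
FS = M_R / M_D = 17680.1 / 5760.8 = 3.069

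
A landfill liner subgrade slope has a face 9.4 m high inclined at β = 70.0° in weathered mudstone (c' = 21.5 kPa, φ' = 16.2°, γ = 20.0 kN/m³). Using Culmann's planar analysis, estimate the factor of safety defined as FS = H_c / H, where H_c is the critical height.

H_c = (4c'/γ) · sinβ cosφ' / [1 − cos(β − φ')]
    = (4·21.5/20.0) · sin70.0°·cos16.2° / [1 − cos53.8°]
    = 4.300 · 0.9024 / 0.4094 = 9.48 m
FS = H_c / H = 9.48 / 9.4 = 1.008

FS = 1.01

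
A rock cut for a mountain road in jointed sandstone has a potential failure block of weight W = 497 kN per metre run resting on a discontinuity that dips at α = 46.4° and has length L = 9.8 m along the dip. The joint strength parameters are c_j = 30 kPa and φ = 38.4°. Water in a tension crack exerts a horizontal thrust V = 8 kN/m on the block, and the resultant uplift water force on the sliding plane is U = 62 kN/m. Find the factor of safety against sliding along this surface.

FS = 1.40

Resolving the block weight along and normal to the plane and applying the Mohr–Coulomb strength on the joint:
N' = W cosα − U − V sinα = 497·cos46.4° − 62 − 8·sin46.4° = 274.9 kN/m
Driving force T = W sinα + V cosα = 497·sin46.4° + 8·cos46.4° = 365.4 kN/m
Resisting force R = c_j·L + N'·tanφ = 30·9.8 + 274.9·tan38.4° = 294.0 + 217.9 = 511.9 kN/m
FS = R / T = 511.9 / 365.4 = 1.401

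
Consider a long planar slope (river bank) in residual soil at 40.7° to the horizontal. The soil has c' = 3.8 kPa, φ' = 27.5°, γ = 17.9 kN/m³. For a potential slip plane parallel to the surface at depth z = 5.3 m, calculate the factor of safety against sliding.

For an infinite slope with a slip plane parallel to the surface (no pore pressure): FS = [c' + γz cos²β tanφ'] / [γz sinβ cosβ].
γz = 17.9·5.3 = 94.87 kN/m²
Numerator = 3.8 + 94.87·cos²40.7°·tan27.5° = 3.8 + 94.87·0.5748·0.5206 = 32.186 kPa
Denominator = 94.87·sin40.7°·cos40.7° = 94.87·0.6521·0.7581 = 46.902 kPa
FS = 32.186 / 46.902 = 0.686

FS = 0.69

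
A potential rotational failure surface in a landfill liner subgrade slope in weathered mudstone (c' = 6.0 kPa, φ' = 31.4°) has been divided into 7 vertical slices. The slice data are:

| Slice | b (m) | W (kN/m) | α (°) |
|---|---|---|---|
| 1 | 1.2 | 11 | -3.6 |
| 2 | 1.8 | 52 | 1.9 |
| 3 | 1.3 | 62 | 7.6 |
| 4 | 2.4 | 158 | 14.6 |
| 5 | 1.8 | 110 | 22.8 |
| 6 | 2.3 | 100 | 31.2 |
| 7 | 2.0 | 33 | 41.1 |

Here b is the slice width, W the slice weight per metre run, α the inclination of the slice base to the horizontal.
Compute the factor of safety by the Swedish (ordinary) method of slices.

FS = 2.32

Ordinary method of slices: FS = Σ[c'·Δl_i + (W_i cosα_i)·tanφ'] / Σ W_i sinα_i, with Δl_i = b_i / cosα_i.
Slice 1: Δl = 1.2/cos(-3.6°) = 1.202 m; N'_1 = 11·cos(-3.6°) = 11.0; c'Δl = 7.21; W sinα = -0.7
Slice 2: Δl = 1.8/cos1.9° = 1.801 m; N'_2 = 52·cos1.9° = 52.0; c'Δl = 10.81; W sinα = 1.7
Slice 3: Δl = 1.3/cos7.6° = 1.312 m; N'_3 = 62·cos7.6° = 61.5; c'Δl = 7.87; W sinα = 8.2
Slice 4: Δl = 2.4/cos14.6° = 2.480 m; N'_4 = 158·cos14.6° = 152.9; c'Δl = 14.88; W sinα = 39.8
Slice 5: Δl = 1.8/cos22.8° = 1.953 m; N'_5 = 110·cos22.8° = 101.4; c'Δl = 11.72; W sinα = 42.6
Slice 6: Δl = 2.3/cos31.2° = 2.689 m; N'_6 = 100·cos31.2° = 85.5; c'Δl = 16.13; W sinα = 51.8
Slice 7: Δl = 2.0/cos41.1° = 2.654 m; N'_7 = 33·cos41.1° = 24.9; c'Δl = 15.92; W sinα = 21.7
Σc'Δl = 84.5 kN/m; ΣN' = 489.1 kN/m; ΣW sinα = 165.2 kN/m
Resisting = 84.5 + 489.1·tan31.4° = 84.5 + 298.6 = 383.1 kN/m
FS = 383.1 / 165.2 = 2.319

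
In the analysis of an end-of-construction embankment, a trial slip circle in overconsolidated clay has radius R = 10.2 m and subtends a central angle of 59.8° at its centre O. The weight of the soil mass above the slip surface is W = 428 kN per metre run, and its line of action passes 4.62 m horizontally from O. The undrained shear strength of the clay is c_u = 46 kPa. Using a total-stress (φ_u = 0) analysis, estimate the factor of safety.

Taking moments about the centre O, the resisting moment is provided by the undrained shear strength acting along the arc:
Arc length L_a = R·θ = 10.2·(59.8°·π/180) = 10.2·1.0437 = 10.65 m
M_R = c_u·L_a·R = 46·10.65·10.2 = 4995.0 kN·m/m
M_D = W·d = 428·4.62 = 1977.4 kN·m/m
FS = M_R / M_D = 4995.0 / 1977.4 = 2.526

FS = 2.53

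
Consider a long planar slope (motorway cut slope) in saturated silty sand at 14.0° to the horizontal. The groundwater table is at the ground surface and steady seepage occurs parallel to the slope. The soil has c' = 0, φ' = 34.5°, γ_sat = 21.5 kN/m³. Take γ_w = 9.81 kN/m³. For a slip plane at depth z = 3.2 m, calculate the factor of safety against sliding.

FS = 1.50

With seepage parallel to the slope and the water table at the surface, the effective normal stress on the slip plane uses the buoyant unit weight γ' = γ_sat − γ_w while the driving shear stress uses γ_sat:
FS = [c' + γ' z cos²β tanφ'] / [γ_sat z sinβ cosβ]
(For c' = 0 this reduces to FS = (γ'/γ_sat)·tanφ'/tanβ.)
γ' = 21.5 − 9.81 = 11.69 kN/m³
Numerator = 0.0 + 11.69·3.2·cos²14.0°·tan34.5° = 0.0 + 11.69·3.2·0.9415·0.6873 = 24.205 kPa
Denominator = 21.5·3.2·sin14.0°·cos14.0° = 21.5·3.2·0.2419·0.9703 = 16.150 kPa
FS = 24.205 / 16.150 = 1.499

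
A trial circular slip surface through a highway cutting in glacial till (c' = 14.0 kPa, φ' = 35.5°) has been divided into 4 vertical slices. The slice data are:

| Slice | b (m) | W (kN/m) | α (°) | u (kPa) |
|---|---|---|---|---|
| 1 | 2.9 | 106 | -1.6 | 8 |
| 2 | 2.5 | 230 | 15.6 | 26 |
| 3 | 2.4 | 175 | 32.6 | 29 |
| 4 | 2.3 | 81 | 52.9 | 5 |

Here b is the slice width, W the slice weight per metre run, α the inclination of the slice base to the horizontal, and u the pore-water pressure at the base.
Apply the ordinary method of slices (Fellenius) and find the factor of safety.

FS = 1.87

Ordinary method of slices: FS = Σ[c'·Δl_i + (W_i cosα_i − u_i·Δl_i)·tanφ'] / Σ W_i sinα_i, with Δl_i = b_i / cosα_i.
Slice 1: Δl = 2.9/cos(-1.6°) = 2.901 m; N'_1 = 106·cos(-1.6°) − 8·2.901 = 82.7; c'Δl = 40.62; W sinα = -3.0
Slice 2: Δl = 2.5/cos15.6° = 2.596 m; N'_2 = 230·cos15.6° − 26·2.596 = 154.0; c'Δl = 36.34; W sinα = 61.9
Slice 3: Δl = 2.4/cos32.6° = 2.849 m; N'_3 = 175·cos32.6° − 29·2.849 = 64.8; c'Δl = 39.88; W sinα = 94.3
Slice 4: Δl = 2.3/cos52.9° = 3.813 m; N'_4 = 81·cos52.9° − 5·3.813 = 29.8; c'Δl = 53.38; W sinα = 64.6
Σc'Δl = 170.2 kN/m; ΣN' = 331.4 kN/m; ΣW sinα = 217.8 kN/m
Resisting = 170.2 + 331.4·tan35.5° = 170.2 + 236.4 = 406.6 kN/m
FS = 406.6 / 217.8 = 1.867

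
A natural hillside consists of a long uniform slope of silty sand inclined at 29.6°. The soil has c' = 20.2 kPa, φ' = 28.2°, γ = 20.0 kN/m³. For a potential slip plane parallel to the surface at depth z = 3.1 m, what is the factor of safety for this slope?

For an infinite slope with a slip plane parallel to the surface (no pore pressure): FS = [c' + γz cos²β tanφ'] / [γz sinβ cosβ].
γz = 20.0·3.1 = 62.00 kN/m²
Numerator = 20.2 + 62.00·cos²29.6°·tan28.2° = 20.2 + 62.00·0.7560·0.5362 = 45.333 kPa
Denominator = 62.00·sin29.6°·cos29.6° = 62.00·0.4939·0.8695 = 26.628 kPa
FS = 45.333 / 26.628 = 1.702

FS = 1.70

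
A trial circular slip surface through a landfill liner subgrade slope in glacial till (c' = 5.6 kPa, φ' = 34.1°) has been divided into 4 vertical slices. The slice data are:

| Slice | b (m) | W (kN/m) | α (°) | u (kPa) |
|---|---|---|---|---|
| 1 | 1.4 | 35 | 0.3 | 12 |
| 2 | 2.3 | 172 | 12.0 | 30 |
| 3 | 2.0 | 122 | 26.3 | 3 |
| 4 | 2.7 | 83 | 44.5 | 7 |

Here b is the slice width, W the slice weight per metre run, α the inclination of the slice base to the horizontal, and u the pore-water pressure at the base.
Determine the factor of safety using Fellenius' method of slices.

Ordinary method of slices: FS = Σ[c'·Δl_i + (W_i cosα_i − u_i·Δl_i)·tanφ'] / Σ W_i sinα_i, with Δl_i = b_i / cosα_i.
Slice 1: Δl = 1.4/cos0.3° = 1.400 m; N'_1 = 35·cos0.3° − 12·1.400 = 18.2; c'Δl = 7.84; W sinα = 0.2
Slice 2: Δl = 2.3/cos12.0° = 2.351 m; N'_2 = 172·cos12.0° − 30·2.351 = 97.7; c'Δl = 13.17; W sinα = 35.8
Slice 3: Δl = 2.0/cos26.3° = 2.231 m; N'_3 = 122·cos26.3° − 3·2.231 = 102.7; c'Δl = 12.49; W sinα = 54.1
Slice 4: Δl = 2.7/cos44.5° = 3.785 m; N'_4 = 83·cos44.5° − 7·3.785 = 32.7; c'Δl = 21.20; W sinα = 58.2
Σc'Δl = 54.7 kN/m; ΣN' = 251.3 kN/m; ΣW sinα = 148.2 kN/m
Resisting = 54.7 + 251.3·tan34.1° = 54.7 + 170.1 = 224.8 kN/m
FS = 224.8 / 148.2 = 1.517

FS = 1.52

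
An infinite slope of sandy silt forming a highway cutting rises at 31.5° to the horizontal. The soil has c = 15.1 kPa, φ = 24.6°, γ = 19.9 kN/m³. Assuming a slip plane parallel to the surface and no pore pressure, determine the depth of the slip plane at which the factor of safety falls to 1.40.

Setting FS = 1.40 in FS = [c + γz cos²β tanφ] / [γz sinβ cosβ] and solving for z:
z = c / [γ cosβ (FS·sinβ − cosβ·tanφ)]
  = 15.1 / [19.9·cos31.5°·(1.40·sin31.5° − cos31.5°·tan24.6°)]
  = 15.1 / [19.9·0.8526·(1.40·0.5225 − 0.8526·0.4578)]
  = 15.1 / 5.7881 = 2.609 m

z = 2.61 m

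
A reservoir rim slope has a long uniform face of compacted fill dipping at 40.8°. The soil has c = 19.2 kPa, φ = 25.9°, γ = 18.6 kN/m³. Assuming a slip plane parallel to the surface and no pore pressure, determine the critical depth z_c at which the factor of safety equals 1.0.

Setting FS = 1.00 in FS = [c + γz cos²β tanφ] / [γz sinβ cosβ] and solving for z:
z = c / [γ cosβ (FS·sinβ − cosβ·tanφ)]
  = 19.2 / [18.6·cos40.8°·(1.00·sin40.8° − cos40.8°·tan25.9°)]
  = 19.2 / [18.6·0.7570·(1.00·0.6534 − 0.7570·0.4856)]
  = 19.2 / 4.0247 = 4.771 m

z_c = 4.77 m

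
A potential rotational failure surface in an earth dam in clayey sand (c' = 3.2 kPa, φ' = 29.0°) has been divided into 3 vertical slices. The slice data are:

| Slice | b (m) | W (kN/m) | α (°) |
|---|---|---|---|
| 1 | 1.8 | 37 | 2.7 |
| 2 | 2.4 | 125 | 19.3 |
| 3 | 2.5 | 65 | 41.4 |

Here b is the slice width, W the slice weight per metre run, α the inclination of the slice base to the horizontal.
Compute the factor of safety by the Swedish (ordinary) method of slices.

FS = 1.60

Ordinary method of slices: FS = Σ[c'·Δl_i + (W_i cosα_i)·tanφ'] / Σ W_i sinα_i, with Δl_i = b_i / cosα_i.
Slice 1: Δl = 1.8/cos2.7° = 1.802 m; N'_1 = 37·cos2.7° = 37.0; c'Δl = 5.77; W sinα = 1.7
Slice 2: Δl = 2.4/cos19.3° = 2.543 m; N'_2 = 125·cos19.3° = 118.0; c'Δl = 8.14; W sinα = 41.3
Slice 3: Δl = 2.5/cos41.4° = 3.333 m; N'_3 = 65·cos41.4° = 48.8; c'Δl = 10.67; W sinα = 43.0
Σc'Δl = 24.6 kN/m; ΣN' = 203.7 kN/m; ΣW sinα = 86.0 kN/m
Resisting = 24.6 + 203.7·tan29.0° = 24.6 + 112.9 = 137.5 kN/m
FS = 137.5 / 86.0 = 1.598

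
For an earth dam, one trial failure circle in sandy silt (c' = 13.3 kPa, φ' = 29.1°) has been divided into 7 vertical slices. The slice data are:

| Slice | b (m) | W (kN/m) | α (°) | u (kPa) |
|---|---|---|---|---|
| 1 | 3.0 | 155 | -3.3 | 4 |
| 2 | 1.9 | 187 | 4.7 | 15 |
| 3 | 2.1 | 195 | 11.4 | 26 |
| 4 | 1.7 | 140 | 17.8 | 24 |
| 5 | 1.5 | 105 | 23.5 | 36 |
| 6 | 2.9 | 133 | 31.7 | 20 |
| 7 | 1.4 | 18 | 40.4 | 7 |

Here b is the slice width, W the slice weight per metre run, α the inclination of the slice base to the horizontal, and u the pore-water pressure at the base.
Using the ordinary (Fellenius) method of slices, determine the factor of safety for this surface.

Ordinary method of slices: FS = Σ[c'·Δl_i + (W_i cosα_i − u_i·Δl_i)·tanφ'] / Σ W_i sinα_i, with Δl_i = b_i / cosα_i.
Slice 1: Δl = 3.0/cos(-3.3°) = 3.005 m; N'_1 = 155·cos(-3.3°) − 4·3.005 = 142.7; c'Δl = 39.97; W sinα = -8.9
Slice 2: Δl = 1.9/cos4.7° = 1.906 m; N'_2 = 187·cos4.7° − 15·1.906 = 157.8; c'Δl = 25.36; W sinα = 15.3
Slice 3: Δl = 2.1/cos11.4° = 2.142 m; N'_3 = 195·cos11.4° − 26·2.142 = 135.5; c'Δl = 28.49; W sinα = 38.5
Slice 4: Δl = 1.7/cos17.8° = 1.785 m; N'_4 = 140·cos17.8° − 24·1.785 = 90.4; c'Δl = 23.75; W sinα = 42.8
Slice 5: Δl = 1.5/cos23.5° = 1.636 m; N'_5 = 105·cos23.5° − 36·1.636 = 37.4; c'Δl = 21.75; W sinα = 41.9
Slice 6: Δl = 2.9/cos31.7° = 3.409 m; N'_6 = 133·cos31.7° − 20·3.409 = 45.0; c'Δl = 45.33; W sinα = 69.9
Slice 7: Δl = 1.4/cos40.4° = 1.838 m; N'_7 = 18·cos40.4° − 7·1.838 = 0.8; c'Δl = 24.45; W sinα = 11.7
Σc'Δl = 209.1 kN/m; ΣN' = 609.6 kN/m; ΣW sinα = 211.2 kN/m
Resisting = 209.1 + 609.6·tan29.1° = 209.1 + 339.3 = 548.4 kN/m
FS = 548.4 / 211.2 = 2.597

FS = 2.60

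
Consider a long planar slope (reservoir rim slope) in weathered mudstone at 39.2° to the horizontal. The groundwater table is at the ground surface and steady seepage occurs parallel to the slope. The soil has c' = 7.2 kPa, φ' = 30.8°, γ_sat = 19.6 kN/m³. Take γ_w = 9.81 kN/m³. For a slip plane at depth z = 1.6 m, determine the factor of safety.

FS = 0.83

With seepage parallel to the slope and the water table at the surface, the effective normal stress on the slip plane uses the buoyant unit weight γ' = γ_sat − γ_w while the driving shear stress uses γ_sat:
FS = [c' + γ' z cos²β tanφ'] / [γ_sat z sinβ cosβ]
γ' = 19.6 − 9.81 = 9.79 kN/m³
Numerator = 7.2 + 9.79·1.6·cos²39.2°·tan30.8° = 7.2 + 9.79·1.6·0.6005·0.5961 = 12.808 kPa
Denominator = 19.6·1.6·sin39.2°·cos39.2° = 19.6·1.6·0.6320·0.7749 = 15.360 kPa
FS = 12.808 / 15.360 = 0.834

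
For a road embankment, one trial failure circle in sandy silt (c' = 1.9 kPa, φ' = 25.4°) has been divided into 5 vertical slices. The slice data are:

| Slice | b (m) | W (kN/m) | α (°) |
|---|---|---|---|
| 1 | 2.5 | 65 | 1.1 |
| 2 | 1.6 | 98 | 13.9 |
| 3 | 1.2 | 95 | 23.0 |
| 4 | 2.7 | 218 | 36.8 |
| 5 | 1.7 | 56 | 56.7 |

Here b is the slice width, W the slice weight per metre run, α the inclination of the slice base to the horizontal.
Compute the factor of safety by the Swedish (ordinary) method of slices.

FS = 0.99

Ordinary method of slices: FS = Σ[c'·Δl_i + (W_i cosα_i)·tanφ'] / Σ W_i sinα_i, with Δl_i = b_i / cosα_i.
Slice 1: Δl = 2.5/cos1.1° = 2.500 m; N'_1 = 65·cos1.1° = 65.0; c'Δl = 4.75; W sinα = 1.2
Slice 2: Δl = 1.6/cos13.9° = 1.648 m; N'_2 = 98·cos13.9° = 95.1; c'Δl = 3.13; W sinα = 23.5
Slice 3: Δl = 1.2/cos23.0° = 1.304 m; N'_3 = 95·cos23.0° = 87.4; c'Δl = 2.48; W sinα = 37.1
Slice 4: Δl = 2.7/cos36.8° = 3.372 m; N'_4 = 218·cos36.8° = 174.6; c'Δl = 6.41; W sinα = 130.6
Slice 5: Δl = 1.7/cos56.7° = 3.096 m; N'_5 = 56·cos56.7° = 30.7; c'Δl = 5.88; W sinα = 46.8
Σc'Δl = 22.6 kN/m; ΣN' = 452.9 kN/m; ΣW sinα = 239.3 kN/m
Resisting = 22.6 + 452.9·tan25.4° = 22.6 + 215.0 = 237.7 kN/m
FS = 237.7 / 239.3 = 0.993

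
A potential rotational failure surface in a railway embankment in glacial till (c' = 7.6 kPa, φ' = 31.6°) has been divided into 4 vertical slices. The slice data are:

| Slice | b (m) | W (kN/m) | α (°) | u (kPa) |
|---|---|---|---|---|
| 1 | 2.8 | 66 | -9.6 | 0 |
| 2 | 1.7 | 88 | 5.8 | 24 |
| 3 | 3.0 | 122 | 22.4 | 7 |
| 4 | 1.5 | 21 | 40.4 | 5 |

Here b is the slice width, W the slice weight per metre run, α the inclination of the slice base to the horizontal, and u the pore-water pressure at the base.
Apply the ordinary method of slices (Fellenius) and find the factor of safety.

FS = 3.48

Ordinary method of slices: FS = Σ[c'·Δl_i + (W_i cosα_i − u_i·Δl_i)·tanφ'] / Σ W_i sinα_i, with Δl_i = b_i / cosα_i.
Slice 1: Δl = 2.8/cos(-9.6°) = 2.840 m; N'_1 = 66·cos(-9.6°) − 0·2.840 = 65.1; c'Δl = 21.58; W sinα = -11.0
Slice 2: Δl = 1.7/cos5.8° = 1.709 m; N'_2 = 88·cos5.8° − 24·1.709 = 46.5; c'Δl = 12.99; W sinα = 8.9
Slice 3: Δl = 3.0/cos22.4° = 3.245 m; N'_3 = 122·cos22.4° − 7·3.245 = 90.1; c'Δl = 24.66; W sinα = 46.5
Slice 4: Δl = 1.5/cos40.4° = 1.970 m; N'_4 = 21·cos40.4° − 5·1.970 = 6.1; c'Δl = 14.97; W sinα = 13.6
Σc'Δl = 74.2 kN/m; ΣN' = 207.8 kN/m; ΣW sinα = 58.0 kN/m
Resisting = 74.2 + 207.8·tan31.6° = 74.2 + 127.9 = 202.1 kN/m
FS = 202.1 / 58.0 = 3.485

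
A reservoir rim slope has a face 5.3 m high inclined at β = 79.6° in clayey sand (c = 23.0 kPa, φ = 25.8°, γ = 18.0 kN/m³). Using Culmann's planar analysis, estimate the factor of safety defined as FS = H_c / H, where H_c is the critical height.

FS = 2.09

H_c = (4c/γ) · sinβ cosφ / [1 − cos(β − φ)]
    = (4·23.0/18.0) · sin79.6°·cos25.8° / [1 − cos53.8°]
    = 5.111 · 0.8855 / 0.4094 = 11.06 m
FS = H_c / H = 11.06 / 5.3 = 2.086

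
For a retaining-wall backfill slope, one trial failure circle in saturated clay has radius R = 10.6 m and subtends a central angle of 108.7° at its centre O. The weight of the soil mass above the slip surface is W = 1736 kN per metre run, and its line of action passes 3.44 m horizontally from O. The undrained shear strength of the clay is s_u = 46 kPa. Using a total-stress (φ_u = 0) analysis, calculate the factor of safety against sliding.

Taking moments about the centre O, the resisting moment is provided by the undrained shear strength acting along the arc:
Arc length L_a = R·θ = 10.6·(108.7°·π/180) = 10.6·1.8972 = 20.11 m
M_R = s_u·L_a·R = 46·20.11·10.6 = 9805.7 kN·m/m
M_D = W·d = 1736·3.44 = 5971.8 kN·m/m
FS = M_R / M_D = 9805.7 / 5971.8 = 1.642

FS = 1.64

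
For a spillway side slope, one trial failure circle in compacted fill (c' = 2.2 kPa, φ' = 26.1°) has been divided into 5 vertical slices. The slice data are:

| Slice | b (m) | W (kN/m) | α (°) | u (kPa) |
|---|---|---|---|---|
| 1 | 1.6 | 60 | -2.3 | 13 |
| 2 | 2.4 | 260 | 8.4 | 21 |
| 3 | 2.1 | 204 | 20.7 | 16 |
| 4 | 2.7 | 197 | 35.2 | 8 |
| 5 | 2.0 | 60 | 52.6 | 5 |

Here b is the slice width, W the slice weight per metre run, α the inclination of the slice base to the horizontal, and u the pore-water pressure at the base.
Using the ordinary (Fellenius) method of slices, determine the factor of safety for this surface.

FS = 1.12

Ordinary method of slices: FS = Σ[c'·Δl_i + (W_i cosα_i − u_i·Δl_i)·tanφ'] / Σ W_i sinα_i, with Δl_i = b_i / cosα_i.
Slice 1: Δl = 1.6/cos(-2.3°) = 1.601 m; N'_1 = 60·cos(-2.3°) − 13·1.601 = 39.1; c'Δl = 3.52; W sinα = -2.4
Slice 2: Δl = 2.4/cos8.4° = 2.426 m; N'_2 = 260·cos8.4° − 21·2.426 = 206.3; c'Δl = 5.34; W sinα = 38.0
Slice 3: Δl = 2.1/cos20.7° = 2.245 m; N'_3 = 204·cos20.7° − 16·2.245 = 154.9; c'Δl = 4.94; W sinα = 72.1
Slice 4: Δl = 2.7/cos35.2° = 3.304 m; N'_4 = 197·cos35.2° − 8·3.304 = 134.5; c'Δl = 7.27; W sinα = 113.6
Slice 5: Δl = 2.0/cos52.6° = 3.293 m; N'_5 = 60·cos52.6° − 5·3.293 = 20.0; c'Δl = 7.24; W sinα = 47.7
Σc'Δl = 28.3 kN/m; ΣN' = 554.8 kN/m; ΣW sinα = 268.9 kN/m
Resisting = 28.3 + 554.8·tan26.1° = 28.3 + 271.8 = 300.1 kN/m
FS = 300.1 / 268.9 = 1.116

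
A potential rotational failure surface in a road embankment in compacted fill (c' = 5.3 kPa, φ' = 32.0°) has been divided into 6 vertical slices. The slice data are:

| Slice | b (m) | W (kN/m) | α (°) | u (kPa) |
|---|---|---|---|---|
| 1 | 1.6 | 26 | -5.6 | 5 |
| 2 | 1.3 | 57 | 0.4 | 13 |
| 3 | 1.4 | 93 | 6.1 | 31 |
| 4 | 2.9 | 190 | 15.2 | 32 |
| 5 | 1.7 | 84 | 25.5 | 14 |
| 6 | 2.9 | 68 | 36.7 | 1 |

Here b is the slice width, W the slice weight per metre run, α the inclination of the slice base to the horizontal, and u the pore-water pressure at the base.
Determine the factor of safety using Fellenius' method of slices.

Ordinary method of slices: FS = Σ[c'·Δl_i + (W_i cosα_i − u_i·Δl_i)·tanφ'] / Σ W_i sinα_i, with Δl_i = b_i / cosα_i.
Slice 1: Δl = 1.6/cos(-5.6°) = 1.608 m; N'_1 = 26·cos(-5.6°) − 5·1.608 = 17.8; c'Δl = 8.52; W sinα = -2.5
Slice 2: Δl = 1.3/cos0.4° = 1.300 m; N'_2 = 57·cos0.4° − 13·1.300 = 40.1; c'Δl = 6.89; W sinα = 0.4
Slice 3: Δl = 1.4/cos6.1° = 1.408 m; N'_3 = 93·cos6.1° − 31·1.408 = 48.8; c'Δl = 7.46; W sinα = 9.9
Slice 4: Δl = 2.9/cos15.2° = 3.005 m; N'_4 = 190·cos15.2° − 32·3.005 = 87.2; c'Δl = 15.93; W sinα = 49.8
Slice 5: Δl = 1.7/cos25.5° = 1.883 m; N'_5 = 84·cos25.5° − 14·1.883 = 49.4; c'Δl = 9.98; W sinα = 36.2
Slice 6: Δl = 2.9/cos36.7° = 3.617 m; N'_6 = 68·cos36.7° − 1·3.617 = 50.9; c'Δl = 19.17; W sinα = 40.6
Σc'Δl = 68.0 kN/m; ΣN' = 294.3 kN/m; ΣW sinα = 134.4 kN/m
Resisting = 68.0 + 294.3·tan32.0° = 68.0 + 183.9 = 251.9 kN/m
FS = 251.9 / 134.4 = 1.874

FS = 1.87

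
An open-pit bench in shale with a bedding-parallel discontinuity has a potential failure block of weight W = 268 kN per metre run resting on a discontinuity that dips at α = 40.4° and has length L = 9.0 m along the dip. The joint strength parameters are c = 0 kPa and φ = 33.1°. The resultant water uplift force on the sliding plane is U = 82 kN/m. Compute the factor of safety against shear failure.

FS = 0.46

Resolving the block weight along and normal to the plane and applying the Mohr–Coulomb strength on the joint:
N' = W cosα − U = 268·cos40.4° − 82 = 122.1 kN/m
Driving force T = W sinα = 268·sin40.4° = 173.7 kN/m
Resisting force R = c·L + N'·tanφ = 0·9.0 + 122.1·tan33.1° = 0.0 + 79.6 = 79.6 kN/m
FS = R / T = 79.6 / 173.7 = 0.458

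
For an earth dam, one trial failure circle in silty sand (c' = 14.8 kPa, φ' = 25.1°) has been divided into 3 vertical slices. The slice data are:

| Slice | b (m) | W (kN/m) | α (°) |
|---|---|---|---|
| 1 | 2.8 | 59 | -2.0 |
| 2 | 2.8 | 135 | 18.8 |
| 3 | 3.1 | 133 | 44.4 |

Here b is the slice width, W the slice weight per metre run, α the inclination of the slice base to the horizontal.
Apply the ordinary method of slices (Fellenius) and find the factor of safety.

FS = 2.09

Ordinary method of slices: FS = Σ[c'·Δl_i + (W_i cosα_i)·tanφ'] / Σ W_i sinα_i, with Δl_i = b_i / cosα_i.
Slice 1: Δl = 2.8/cos(-2.0°) = 2.802 m; N'_1 = 59·cos(-2.0°) = 59.0; c'Δl = 41.47; W sinα = -2.1
Slice 2: Δl = 2.8/cos18.8° = 2.958 m; N'_2 = 135·cos18.8° = 127.8; c'Δl = 43.78; W sinα = 43.5
Slice 3: Δl = 3.1/cos44.4° = 4.339 m; N'_3 = 133·cos44.4° = 95.0; c'Δl = 64.22; W sinα = 93.1
Σc'Δl = 149.5 kN/m; ΣN' = 281.8 kN/m; ΣW sinα = 134.5 kN/m
Resisting = 149.5 + 281.8·tan25.1° = 149.5 + 132.0 = 281.5 kN/m
FS = 281.5 / 134.5 = 2.093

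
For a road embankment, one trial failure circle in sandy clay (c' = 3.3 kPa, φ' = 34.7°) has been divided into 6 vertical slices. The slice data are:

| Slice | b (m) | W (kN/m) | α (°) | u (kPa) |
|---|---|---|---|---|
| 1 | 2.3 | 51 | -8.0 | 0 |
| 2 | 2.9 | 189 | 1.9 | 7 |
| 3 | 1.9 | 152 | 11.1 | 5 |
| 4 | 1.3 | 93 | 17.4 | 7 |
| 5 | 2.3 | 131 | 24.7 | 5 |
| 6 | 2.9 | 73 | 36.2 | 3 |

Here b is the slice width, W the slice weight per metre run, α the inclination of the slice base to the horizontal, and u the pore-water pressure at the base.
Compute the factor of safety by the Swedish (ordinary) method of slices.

Ordinary method of slices: FS = Σ[c'·Δl_i + (W_i cosα_i − u_i·Δl_i)·tanφ'] / Σ W_i sinα_i, with Δl_i = b_i / cosα_i.
Slice 1: Δl = 2.3/cos(-8.0°) = 2.323 m; N'_1 = 51·cos(-8.0°) − 0·2.323 = 50.5; c'Δl = 7.66; W sinα = -7.1
Slice 2: Δl = 2.9/cos1.9° = 2.902 m; N'_2 = 189·cos1.9° − 7·2.902 = 168.6; c'Δl = 9.58; W sinα = 6.3
Slice 3: Δl = 1.9/cos11.1° = 1.936 m; N'_3 = 152·cos11.1° − 5·1.936 = 139.5; c'Δl = 6.39; W sinα = 29.3
Slice 4: Δl = 1.3/cos17.4° = 1.362 m; N'_4 = 93·cos17.4° − 7·1.362 = 79.2; c'Δl = 4.50; W sinα = 27.8
Slice 5: Δl = 2.3/cos24.7° = 2.532 m; N'_5 = 131·cos24.7° − 5·2.532 = 106.4; c'Δl = 8.35; W sinα = 54.7
Slice 6: Δl = 2.9/cos36.2° = 3.594 m; N'_6 = 73·cos36.2° − 3·3.594 = 48.1; c'Δl = 11.86; W sinα = 43.1
Σc'Δl = 48.3 kN/m; ΣN' = 592.3 kN/m; ΣW sinα = 154.1 kN/m
Resisting = 48.3 + 592.3·tan34.7° = 48.3 + 410.1 = 458.4 kN/m
FS = 458.4 / 154.1 = 2.975

FS = 2.97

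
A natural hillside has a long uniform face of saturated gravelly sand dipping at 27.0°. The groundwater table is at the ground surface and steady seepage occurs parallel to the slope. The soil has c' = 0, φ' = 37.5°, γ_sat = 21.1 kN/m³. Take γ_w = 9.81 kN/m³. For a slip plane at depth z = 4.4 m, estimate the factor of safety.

FS = 0.81

With seepage parallel to the slope and the water table at the surface, the effective normal stress on the slip plane uses the buoyant unit weight γ' = γ_sat − γ_w while the driving shear stress uses γ_sat:
FS = [c' + γ' z cos²β tanφ'] / [γ_sat z sinβ cosβ]
(For c' = 0 this reduces to FS = (γ'/γ_sat)·tanφ'/tanβ.)
γ' = 21.1 − 9.81 = 11.29 kN/m³
Numerator = 0.0 + 11.29·4.4·cos²27.0°·tan37.5° = 0.0 + 11.29·4.4·0.7939·0.7673 = 30.261 kPa
Denominator = 21.1·4.4·sin27.0°·cos27.0° = 21.1·4.4·0.4540·0.8910 = 37.555 kPa
FS = 30.261 / 37.555 = 0.806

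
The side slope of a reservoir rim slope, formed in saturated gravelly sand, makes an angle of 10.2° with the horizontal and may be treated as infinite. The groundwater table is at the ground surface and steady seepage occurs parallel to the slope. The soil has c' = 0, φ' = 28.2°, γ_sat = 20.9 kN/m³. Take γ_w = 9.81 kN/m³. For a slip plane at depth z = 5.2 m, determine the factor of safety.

FS = 1.58

With seepage parallel to the slope and the water table at the surface, the effective normal stress on the slip plane uses the buoyant unit weight γ' = γ_sat − γ_w while the driving shear stress uses γ_sat:
FS = [c' + γ' z cos²β tanφ'] / [γ_sat z sinβ cosβ]
(For c' = 0 this reduces to FS = (γ'/γ_sat)·tanφ'/tanβ.)
γ' = 20.9 − 9.81 = 11.09 kN/m³
Numerator = 0.0 + 11.09·5.2·cos²10.2°·tan28.2° = 0.0 + 11.09·5.2·0.9686·0.5362 = 29.952 kPa
Denominator = 20.9·5.2·sin10.2°·cos10.2° = 20.9·5.2·0.1771·0.9842 = 18.941 kPa
FS = 29.952 / 18.941 = 1.581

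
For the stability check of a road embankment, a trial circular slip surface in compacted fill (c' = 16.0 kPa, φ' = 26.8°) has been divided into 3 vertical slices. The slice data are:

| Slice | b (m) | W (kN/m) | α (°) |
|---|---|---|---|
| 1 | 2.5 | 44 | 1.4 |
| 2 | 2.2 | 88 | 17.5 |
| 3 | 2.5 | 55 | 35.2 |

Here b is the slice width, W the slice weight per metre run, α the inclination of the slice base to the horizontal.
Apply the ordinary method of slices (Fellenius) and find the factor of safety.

Ordinary method of slices: FS = Σ[c'·Δl_i + (W_i cosα_i)·tanφ'] / Σ W_i sinα_i, with Δl_i = b_i / cosα_i.
Slice 1: Δl = 2.5/cos1.4° = 2.501 m; N'_1 = 44·cos1.4° = 44.0; c'Δl = 40.01; W sinα = 1.1
Slice 2: Δl = 2.2/cos17.5° = 2.307 m; N'_2 = 88·cos17.5° = 83.9; c'Δl = 36.91; W sinα = 26.5
Slice 3: Δl = 2.5/cos35.2° = 3.059 m; N'_3 = 55·cos35.2° = 44.9; c'Δl = 48.95; W sinα = 31.7
Σc'Δl = 125.9 kN/m; ΣN' = 172.9 kN/m; ΣW sinα = 59.2 kN/m
Resisting = 125.9 + 172.9·tan26.8° = 125.9 + 87.3 = 213.2 kN/m
FS = 213.2 / 59.2 = 3.599

FS = 3.60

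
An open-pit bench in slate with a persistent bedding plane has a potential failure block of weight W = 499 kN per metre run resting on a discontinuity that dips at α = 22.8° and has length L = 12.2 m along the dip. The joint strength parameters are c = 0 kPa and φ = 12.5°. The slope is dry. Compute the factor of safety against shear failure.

FS = 0.53

Resolving the block weight along and normal to the plane and applying the Mohr–Coulomb strength on the joint:
N' = W cosα = 499·cos22.8° = 460.0 kN/m
Driving force T = W sinα = 499·sin22.8° = 193.4 kN/m
Resisting force R = c·L + N'·tanφ = 0·12.2 + 460.0·tan12.5° = 0.0 + 102.0 = 102.0 kN/m
FS = R / T = 102.0 / 193.4 = 0.527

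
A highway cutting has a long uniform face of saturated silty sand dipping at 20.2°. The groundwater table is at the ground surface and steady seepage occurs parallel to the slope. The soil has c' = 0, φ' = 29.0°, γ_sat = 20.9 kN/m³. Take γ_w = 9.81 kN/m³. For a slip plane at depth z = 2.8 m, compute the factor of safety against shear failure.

FS = 0.80

With seepage parallel to the slope and the water table at the surface, the effective normal stress on the slip plane uses the buoyant unit weight γ' = γ_sat − γ_w while the driving shear stress uses γ_sat:
FS = [c' + γ' z cos²β tanφ'] / [γ_sat z sinβ cosβ]
(For c' = 0 this reduces to FS = (γ'/γ_sat)·tanφ'/tanβ.)
γ' = 20.9 − 9.81 = 11.09 kN/m³
Numerator = 0.0 + 11.09·2.8·cos²20.2°·tan29.0° = 0.0 + 11.09·2.8·0.8808·0.5543 = 15.160 kPa
Denominator = 20.9·2.8·sin20.2°·cos20.2° = 20.9·2.8·0.3453·0.9385 = 18.964 kPa
FS = 15.160 / 18.964 = 0.799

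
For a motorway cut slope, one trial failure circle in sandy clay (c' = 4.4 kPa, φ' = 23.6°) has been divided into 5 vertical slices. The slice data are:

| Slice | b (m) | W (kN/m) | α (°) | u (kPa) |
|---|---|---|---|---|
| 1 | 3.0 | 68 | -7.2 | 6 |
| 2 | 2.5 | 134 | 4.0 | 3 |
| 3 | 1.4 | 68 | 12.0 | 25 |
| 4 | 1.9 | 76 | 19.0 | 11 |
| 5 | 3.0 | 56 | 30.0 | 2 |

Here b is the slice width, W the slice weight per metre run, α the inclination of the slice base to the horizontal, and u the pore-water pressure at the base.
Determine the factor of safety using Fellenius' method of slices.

Ordinary method of slices: FS = Σ[c'·Δl_i + (W_i cosα_i − u_i·Δl_i)·tanφ'] / Σ W_i sinα_i, with Δl_i = b_i / cosα_i.
Slice 1: Δl = 3.0/cos(-7.2°) = 3.024 m; N'_1 = 68·cos(-7.2°) − 6·3.024 = 49.3; c'Δl = 13.30; W sinα = -8.5
Slice 2: Δl = 2.5/cos4.0° = 2.506 m; N'_2 = 134·cos4.0° − 3·2.506 = 126.2; c'Δl = 11.03; W sinα = 9.3
Slice 3: Δl = 1.4/cos12.0° = 1.431 m; N'_3 = 68·cos12.0° − 25·1.431 = 30.7; c'Δl = 6.30; W sinα = 14.1
Slice 4: Δl = 1.9/cos19.0° = 2.009 m; N'_4 = 76·cos19.0° − 11·2.009 = 49.8; c'Δl = 8.84; W sinα = 24.7
Slice 5: Δl = 3.0/cos30.0° = 3.464 m; N'_5 = 56·cos30.0° − 2·3.464 = 41.6; c'Δl = 15.24; W sinα = 28.0
Σc'Δl = 54.7 kN/m; ΣN' = 297.5 kN/m; ΣW sinα = 67.7 kN/m
Resisting = 54.7 + 297.5·tan23.6° = 54.7 + 130.0 = 184.7 kN/m
FS = 184.7 / 67.7 = 2.728

FS = 2.73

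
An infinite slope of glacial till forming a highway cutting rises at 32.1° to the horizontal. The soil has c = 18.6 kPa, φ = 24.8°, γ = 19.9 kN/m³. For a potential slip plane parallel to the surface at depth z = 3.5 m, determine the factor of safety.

For an infinite slope with a slip plane parallel to the surface (no pore pressure): FS = [c + γz cos²β tanφ] / [γz sinβ cosβ].
γz = 19.9·3.5 = 69.65 kN/m²
Numerator = 18.6 + 69.65·cos²32.1°·tan24.8° = 18.6 + 69.65·0.7176·0.4621 = 41.695 kPa
Denominator = 69.65·sin32.1°·cos32.1° = 69.65·0.5314·0.8471 = 31.354 kPa
FS = 41.695 / 31.354 = 1.330

FS = 1.33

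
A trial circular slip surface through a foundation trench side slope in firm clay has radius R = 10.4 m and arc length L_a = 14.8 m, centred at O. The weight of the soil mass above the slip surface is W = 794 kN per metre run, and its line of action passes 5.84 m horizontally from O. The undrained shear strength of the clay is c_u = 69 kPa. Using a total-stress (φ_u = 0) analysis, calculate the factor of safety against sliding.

Taking moments about the centre O, the resisting moment is provided by the undrained shear strength acting along the arc:
M_R = c_u·L_a·R = 69·14.80·10.4 = 10620.5 kN·m/m
M_D = W·d = 794·5.84 = 4637.0 kN·m/m
FS = M_R / M_D = 10620.5 / 4637.0 = 2.290

FS = 2.29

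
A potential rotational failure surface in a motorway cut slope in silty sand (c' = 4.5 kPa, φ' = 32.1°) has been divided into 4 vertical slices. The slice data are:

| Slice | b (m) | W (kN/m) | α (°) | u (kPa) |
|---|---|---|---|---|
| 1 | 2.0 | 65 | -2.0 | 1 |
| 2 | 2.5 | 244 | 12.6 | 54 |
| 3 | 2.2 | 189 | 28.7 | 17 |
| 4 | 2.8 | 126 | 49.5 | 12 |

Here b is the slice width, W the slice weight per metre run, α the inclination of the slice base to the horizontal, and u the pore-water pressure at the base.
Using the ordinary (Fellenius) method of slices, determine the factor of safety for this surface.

FS = 1.05

Ordinary method of slices: FS = Σ[c'·Δl_i + (W_i cosα_i − u_i·Δl_i)·tanφ'] / Σ W_i sinα_i, with Δl_i = b_i / cosα_i.
Slice 1: Δl = 2.0/cos(-2.0°) = 2.001 m; N'_1 = 65·cos(-2.0°) − 1·2.001 = 63.0; c'Δl = 9.01; W sinα = -2.3
Slice 2: Δl = 2.5/cos12.6° = 2.562 m; N'_2 = 244·cos12.6° − 54·2.562 = 99.8; c'Δl = 11.53; W sinα = 53.2
Slice 3: Δl = 2.2/cos28.7° = 2.508 m; N'_3 = 189·cos28.7° − 17·2.508 = 123.1; c'Δl = 11.29; W sinα = 90.8
Slice 4: Δl = 2.8/cos49.5° = 4.311 m; N'_4 = 126·cos49.5° − 12·4.311 = 30.1; c'Δl = 19.40; W sinα = 95.8
Σc'Δl = 51.2 kN/m; ΣN' = 316.0 kN/m; ΣW sinα = 237.5 kN/m
Resisting = 51.2 + 316.0·tan32.1° = 51.2 + 198.2 = 249.4 kN/m
FS = 249.4 / 237.5 = 1.050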